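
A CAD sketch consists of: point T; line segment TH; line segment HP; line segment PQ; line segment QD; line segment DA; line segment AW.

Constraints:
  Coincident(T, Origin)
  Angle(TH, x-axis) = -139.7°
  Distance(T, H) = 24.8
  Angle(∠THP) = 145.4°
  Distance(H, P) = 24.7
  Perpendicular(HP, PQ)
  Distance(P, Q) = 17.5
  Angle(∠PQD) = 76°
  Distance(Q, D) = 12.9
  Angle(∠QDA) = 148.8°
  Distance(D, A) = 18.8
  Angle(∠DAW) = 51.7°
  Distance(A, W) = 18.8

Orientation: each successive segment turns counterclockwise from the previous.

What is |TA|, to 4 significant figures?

23.34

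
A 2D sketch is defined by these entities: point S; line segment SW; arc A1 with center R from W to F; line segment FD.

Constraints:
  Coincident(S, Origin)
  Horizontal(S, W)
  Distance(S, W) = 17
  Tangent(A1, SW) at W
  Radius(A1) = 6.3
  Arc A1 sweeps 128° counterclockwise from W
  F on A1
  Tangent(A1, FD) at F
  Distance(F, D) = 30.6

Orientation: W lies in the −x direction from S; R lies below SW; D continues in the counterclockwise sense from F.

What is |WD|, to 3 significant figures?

37.0

S is at the origin; S and W share the same y with |SW| = 17.0 and W on the −x side, so W = (-17.0, 0.00). A1 meets SW tangentially, so RW is at right angles to SW, so R = W + (0, -6.3) = (-17.0, -6.30). On A1, W sits at bearing 90° from R; a 128° counterclockwise sweep puts F at bearing 218°, so F = R + 6.3·(cos 218°, sin 218°) = (-22.0, -10.2). Since A1 is tangent to FD there, RF ⟂ FD, so FD runs along (−sin 218°, cos 218°); with |FD| = 30.6, D = (-3.13, -34.3). Then |WD| = |D − W| = 37.0.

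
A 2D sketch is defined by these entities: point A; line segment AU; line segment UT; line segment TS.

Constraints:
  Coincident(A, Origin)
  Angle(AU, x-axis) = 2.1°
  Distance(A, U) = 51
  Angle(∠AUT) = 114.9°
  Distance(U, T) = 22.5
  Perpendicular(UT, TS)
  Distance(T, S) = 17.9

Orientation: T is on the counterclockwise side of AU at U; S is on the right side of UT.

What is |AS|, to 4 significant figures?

77.78

∠AUT = 114.9°, so UT runs at 2.1° + (180° − 114.9°) = 67.20° from the x-axis; with |UT| = 22.5, T = U + 22.5·(cos 67.20°, sin 67.20°) = (59.68, 22.61). UT is perpendicular to TS; with |TS| = 17.9 on the right of UT, S = T + 17.9·(0.9219, -0.3875) = (76.19, 15.67). Then |AS| = |S − A| = 77.78.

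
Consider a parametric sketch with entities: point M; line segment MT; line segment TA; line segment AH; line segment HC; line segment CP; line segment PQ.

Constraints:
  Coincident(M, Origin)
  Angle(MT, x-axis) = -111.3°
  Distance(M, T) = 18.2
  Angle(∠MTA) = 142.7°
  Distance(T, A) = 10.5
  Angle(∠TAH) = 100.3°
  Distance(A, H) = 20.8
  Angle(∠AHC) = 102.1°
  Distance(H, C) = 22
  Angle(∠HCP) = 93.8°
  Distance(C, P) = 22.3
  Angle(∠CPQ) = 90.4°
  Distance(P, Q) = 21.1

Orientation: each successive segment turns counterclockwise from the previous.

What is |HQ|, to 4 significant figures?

23.92

M is at the origin; MT runs at -111.3° with length 18.2, so T = (-6.611, -16.96). ∠MTA = 142.7° gives TA at -74.00° from the x-axis; with |TA| = 10.5, A = (-3.717, -27.05). ∠TAH = 100.3° gives AH at 5.700° from the x-axis; with |AH| = 20.8, H = (16.98, -24.98). ∠AHC = 102.1° gives HC at 83.60° from the x-axis; with |HC| = 22.0, C = (19.43, -3.121). ∠HCP = 93.8° gives CP at 169.8° from the x-axis; with |CP| = 22.3, P = (-2.515, 0.8277). ∠CPQ = 90.4° gives PQ at -100.6° from the x-axis; with |PQ| = 21.1, Q = (-6.396, -19.91). Then |HQ| = |Q − H| = 23.92.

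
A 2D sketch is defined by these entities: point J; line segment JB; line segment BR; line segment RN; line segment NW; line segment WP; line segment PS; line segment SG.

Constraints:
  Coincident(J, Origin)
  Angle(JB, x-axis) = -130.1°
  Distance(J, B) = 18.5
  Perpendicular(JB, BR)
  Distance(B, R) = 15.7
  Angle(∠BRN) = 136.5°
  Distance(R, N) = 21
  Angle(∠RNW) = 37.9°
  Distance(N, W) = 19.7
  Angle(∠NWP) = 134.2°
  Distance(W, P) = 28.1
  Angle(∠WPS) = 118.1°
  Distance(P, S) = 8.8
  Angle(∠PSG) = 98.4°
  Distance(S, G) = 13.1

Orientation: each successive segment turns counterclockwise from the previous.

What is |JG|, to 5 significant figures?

34.120

∠WPS = 118.1° gives PS at -106.80° from the x-axis; with |PS| = 8.8, S = (-25.278, -25.791). ∠PSG = 98.4° gives SG at -25.200° from the x-axis; with |SG| = 13.1, G = (-13.425, -31.368). Then |JG| = |G − J| = 34.120.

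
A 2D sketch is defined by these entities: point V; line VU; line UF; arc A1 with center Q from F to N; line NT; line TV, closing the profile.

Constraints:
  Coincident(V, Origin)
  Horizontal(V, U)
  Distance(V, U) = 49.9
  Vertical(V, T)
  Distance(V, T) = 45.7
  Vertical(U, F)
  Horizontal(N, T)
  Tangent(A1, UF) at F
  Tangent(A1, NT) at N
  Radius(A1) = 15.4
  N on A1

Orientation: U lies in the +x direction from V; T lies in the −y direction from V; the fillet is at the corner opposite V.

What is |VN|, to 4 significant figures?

57.26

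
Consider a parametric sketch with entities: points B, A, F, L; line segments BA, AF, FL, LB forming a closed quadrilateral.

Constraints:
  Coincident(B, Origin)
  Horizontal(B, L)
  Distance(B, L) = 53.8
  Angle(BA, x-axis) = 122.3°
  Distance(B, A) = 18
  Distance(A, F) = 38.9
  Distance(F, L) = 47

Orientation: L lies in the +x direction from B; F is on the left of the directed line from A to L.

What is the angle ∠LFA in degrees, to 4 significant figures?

98.35°

Checks: |AF| = 38.90 ✓; |FL| = 47.00 ✓.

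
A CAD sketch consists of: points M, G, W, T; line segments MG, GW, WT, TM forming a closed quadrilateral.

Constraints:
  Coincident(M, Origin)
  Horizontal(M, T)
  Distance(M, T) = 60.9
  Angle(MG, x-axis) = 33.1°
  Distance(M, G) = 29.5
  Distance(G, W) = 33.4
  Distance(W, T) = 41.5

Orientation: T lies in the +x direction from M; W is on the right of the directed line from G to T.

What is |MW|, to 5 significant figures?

28.878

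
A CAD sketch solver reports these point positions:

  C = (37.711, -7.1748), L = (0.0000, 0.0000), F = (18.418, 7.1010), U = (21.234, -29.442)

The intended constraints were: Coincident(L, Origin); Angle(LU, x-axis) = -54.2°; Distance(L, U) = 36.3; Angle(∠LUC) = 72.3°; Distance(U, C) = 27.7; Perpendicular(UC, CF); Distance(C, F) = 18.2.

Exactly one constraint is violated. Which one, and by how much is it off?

Distance(C, F) = 18.2 — off by 5.80.

L = (0.00, 0.00) ✓; LU at -54.20° ✓; |LU| = 36.30 ✓; ∠LUC = 72.30° ✓; |UC| = 27.70 ✓; ∠(UC, CF) = 90.00° ✓; |CF| = 24.00 ✗.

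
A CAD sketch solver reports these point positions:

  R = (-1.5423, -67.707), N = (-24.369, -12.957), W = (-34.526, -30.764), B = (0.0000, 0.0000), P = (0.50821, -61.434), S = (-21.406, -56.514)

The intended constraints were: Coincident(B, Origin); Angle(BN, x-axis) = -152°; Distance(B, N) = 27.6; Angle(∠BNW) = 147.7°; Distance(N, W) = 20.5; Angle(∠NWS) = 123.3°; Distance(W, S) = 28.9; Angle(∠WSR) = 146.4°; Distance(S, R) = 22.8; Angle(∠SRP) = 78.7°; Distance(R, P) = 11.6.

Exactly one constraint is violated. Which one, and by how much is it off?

Distance(R, P) = 11.6 — off by 5.00.

B = (0.00, 0.00) ✓; BN at -152.0° ✓; |BN| = 27.60 ✓; ∠BNW = 147.7° ✓; |NW| = 20.50 ✓; ∠NWS = 123.3° ✓; |WS| = 28.90 ✓; ∠WSR = 146.4° ✓; |SR| = 22.80 ✓; ∠SRP = 78.70° ✓; |RP| = 6.600 ✗.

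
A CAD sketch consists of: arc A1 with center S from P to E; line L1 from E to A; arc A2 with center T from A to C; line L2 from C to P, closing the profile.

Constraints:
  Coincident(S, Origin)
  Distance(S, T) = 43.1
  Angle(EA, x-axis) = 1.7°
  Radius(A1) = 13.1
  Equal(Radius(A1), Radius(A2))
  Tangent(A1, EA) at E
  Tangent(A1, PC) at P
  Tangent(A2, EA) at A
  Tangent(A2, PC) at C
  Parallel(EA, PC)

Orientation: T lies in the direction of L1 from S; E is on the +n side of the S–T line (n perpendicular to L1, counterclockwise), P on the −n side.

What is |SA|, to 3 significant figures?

45.0

The slot axis is L1's direction at 1.7°, so u = (cos 1.7°, sin 1.7°) = (1.00, 0.0297) and n = (−sin 1.7°, cos 1.7°) = (-0.0297, 1.00). S is at the origin and T lies 43.1 along u from S, so T = 43.1·u = (43.1, 1.28). Tangency of A1 to both parallel lines with radius 13.1 puts E and P at S ± 13.1·n: E = (-0.389, 13.1), P = (0.389, -13.1). Equal radii place A and C the same way about T: A = T + 13.1·n = (42.7, 14.4), C = T − 13.1·n = (43.5, -11.8). Then |SA| = |A − S| = 45.0.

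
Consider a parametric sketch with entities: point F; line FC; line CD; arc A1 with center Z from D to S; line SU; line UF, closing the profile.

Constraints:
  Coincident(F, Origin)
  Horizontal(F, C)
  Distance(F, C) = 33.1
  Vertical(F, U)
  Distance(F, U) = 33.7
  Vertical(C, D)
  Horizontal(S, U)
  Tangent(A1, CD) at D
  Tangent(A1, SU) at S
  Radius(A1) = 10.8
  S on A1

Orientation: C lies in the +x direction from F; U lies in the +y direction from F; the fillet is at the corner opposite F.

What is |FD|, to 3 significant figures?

40.2

F is at the origin; FC is horizontal with |FC| = 33.1 and C on the +x side, so C = (33.1, 0.00). F and U share the same x with |FU| = 33.7 and U on the +y side, so U = (0.00, 33.7). The virtual corner opposite F is at (33.1, 33.7). A1 meets CD tangentially, so ZD is at right angles to CD and tangency of A1 to SU means the radius ZS is perpendicular to SU, with radius 10.8, so the center Z sits 10.8 in from both sides at Z = (22.3, 22.9). That places the tangent points at D = (33.1, 22.9) on CD and S = (22.3, 33.7) on SU. Then |FD| = |D − F| = 40.2.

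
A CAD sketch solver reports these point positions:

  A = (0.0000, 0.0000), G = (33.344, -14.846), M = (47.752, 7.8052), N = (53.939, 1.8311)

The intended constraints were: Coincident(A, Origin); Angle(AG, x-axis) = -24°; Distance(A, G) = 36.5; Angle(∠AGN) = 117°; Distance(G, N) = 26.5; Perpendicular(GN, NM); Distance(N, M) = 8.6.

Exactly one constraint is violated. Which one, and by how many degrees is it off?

Perpendicular(GN, NM) — off by 7.00°.

A = (0.00, 0.00) ✓; AG at -24.00° ✓; |AG| = 36.50 ✓; ∠AGN = 117.0° ✓; |GN| = 26.50 ✓; ∠(GN, NM) = 97.00° ✗; |NM| = 8.601 ✓.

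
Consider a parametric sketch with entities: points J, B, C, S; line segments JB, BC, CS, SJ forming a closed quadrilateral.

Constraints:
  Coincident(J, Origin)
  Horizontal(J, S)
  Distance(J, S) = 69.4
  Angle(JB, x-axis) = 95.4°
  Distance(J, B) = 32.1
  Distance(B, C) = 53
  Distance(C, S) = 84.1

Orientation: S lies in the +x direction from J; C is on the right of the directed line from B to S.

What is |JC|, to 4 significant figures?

23.64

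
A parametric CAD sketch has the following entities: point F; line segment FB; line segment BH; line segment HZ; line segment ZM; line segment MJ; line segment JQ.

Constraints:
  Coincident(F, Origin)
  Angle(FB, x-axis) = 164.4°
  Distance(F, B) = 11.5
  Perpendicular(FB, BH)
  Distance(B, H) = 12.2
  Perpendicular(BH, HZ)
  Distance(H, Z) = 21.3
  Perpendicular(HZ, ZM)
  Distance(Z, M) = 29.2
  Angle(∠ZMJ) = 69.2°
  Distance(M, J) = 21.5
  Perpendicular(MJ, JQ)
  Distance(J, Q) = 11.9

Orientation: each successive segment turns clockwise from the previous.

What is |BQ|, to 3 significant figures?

5.71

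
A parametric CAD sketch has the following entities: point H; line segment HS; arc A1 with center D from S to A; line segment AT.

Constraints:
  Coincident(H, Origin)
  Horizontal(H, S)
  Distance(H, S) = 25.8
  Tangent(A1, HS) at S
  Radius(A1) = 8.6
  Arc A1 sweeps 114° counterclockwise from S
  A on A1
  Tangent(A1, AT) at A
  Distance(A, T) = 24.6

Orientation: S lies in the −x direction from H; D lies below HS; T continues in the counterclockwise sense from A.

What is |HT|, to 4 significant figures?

41.89

On A1, S sits at bearing 90° from D; a 114° counterclockwise sweep puts A at bearing 204°, so A = D + 8.6·(cos 204°, sin 204°) = (-33.66, -12.10). Since A1 is tangent to AT there, DA ⟂ AT, so AT runs along (−sin 204°, cos 204°); with |AT| = 24.6, T = (-23.65, -34.57). Then |HT| = |T − H| = 41.89.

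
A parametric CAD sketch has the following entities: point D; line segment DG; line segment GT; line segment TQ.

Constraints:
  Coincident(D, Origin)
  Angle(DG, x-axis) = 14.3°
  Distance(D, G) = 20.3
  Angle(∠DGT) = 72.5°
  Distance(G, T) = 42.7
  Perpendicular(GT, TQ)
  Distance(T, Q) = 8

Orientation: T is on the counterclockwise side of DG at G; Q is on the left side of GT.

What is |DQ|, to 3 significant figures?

38.3

D is at the origin; DG runs at 14.3° with length 20.3, so G = 20.3·(cos 14.3°, sin 14.3°) = (19.7, 5.01). ∠DGT = 72.5°, so GT runs at 14.3° + (180° − 72.5°) = 122° from the x-axis; with |GT| = 42.7, T = G + 42.7·(cos 122°, sin 122°) = (-2.83, 41.3). The perpendicularity gives TQ at right angles to GT; with |TQ| = 8.0 on the left of GT, Q = T + 8.0·(-0.850, -0.527) = (-9.63, 37.1). Then |DQ| = |Q − D| = 38.3.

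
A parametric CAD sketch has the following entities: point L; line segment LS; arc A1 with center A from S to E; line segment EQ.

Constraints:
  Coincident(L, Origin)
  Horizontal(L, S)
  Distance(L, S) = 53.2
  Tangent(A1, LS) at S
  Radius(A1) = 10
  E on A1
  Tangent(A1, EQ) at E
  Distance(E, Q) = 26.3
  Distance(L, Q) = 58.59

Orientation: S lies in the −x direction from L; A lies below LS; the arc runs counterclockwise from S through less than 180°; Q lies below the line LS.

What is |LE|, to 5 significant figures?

63.254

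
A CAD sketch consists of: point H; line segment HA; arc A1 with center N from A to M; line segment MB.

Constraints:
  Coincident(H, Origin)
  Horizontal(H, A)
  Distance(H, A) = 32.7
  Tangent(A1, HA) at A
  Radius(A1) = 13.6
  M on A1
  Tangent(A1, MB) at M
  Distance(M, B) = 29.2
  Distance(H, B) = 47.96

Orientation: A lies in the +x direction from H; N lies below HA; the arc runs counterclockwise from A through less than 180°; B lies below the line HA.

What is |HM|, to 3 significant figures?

23.8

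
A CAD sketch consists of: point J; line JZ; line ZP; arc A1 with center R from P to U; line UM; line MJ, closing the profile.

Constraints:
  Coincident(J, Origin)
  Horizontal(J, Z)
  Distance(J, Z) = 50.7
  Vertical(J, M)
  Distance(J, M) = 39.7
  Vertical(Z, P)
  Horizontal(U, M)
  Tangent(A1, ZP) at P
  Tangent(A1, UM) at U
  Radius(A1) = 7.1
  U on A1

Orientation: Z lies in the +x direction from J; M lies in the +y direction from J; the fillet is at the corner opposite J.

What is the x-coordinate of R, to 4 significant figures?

43.60

J is at the origin; JZ is horizontal with |JZ| = 50.7 and Z on the +x side, so Z = (50.70, 0.000). JM is vertical with |JM| = 39.7 and M on the +y side, so M = (0.000, 39.70). The virtual corner opposite J is at (50.70, 39.70). A1 meets ZP tangentially, so RP is at right angles to ZP and tangency of A1 to UM means the radius RU is perpendicular to UM, with radius 7.1, so the center R sits 7.1 in from both sides at R = (43.60, 32.60). So R.x = 43.60.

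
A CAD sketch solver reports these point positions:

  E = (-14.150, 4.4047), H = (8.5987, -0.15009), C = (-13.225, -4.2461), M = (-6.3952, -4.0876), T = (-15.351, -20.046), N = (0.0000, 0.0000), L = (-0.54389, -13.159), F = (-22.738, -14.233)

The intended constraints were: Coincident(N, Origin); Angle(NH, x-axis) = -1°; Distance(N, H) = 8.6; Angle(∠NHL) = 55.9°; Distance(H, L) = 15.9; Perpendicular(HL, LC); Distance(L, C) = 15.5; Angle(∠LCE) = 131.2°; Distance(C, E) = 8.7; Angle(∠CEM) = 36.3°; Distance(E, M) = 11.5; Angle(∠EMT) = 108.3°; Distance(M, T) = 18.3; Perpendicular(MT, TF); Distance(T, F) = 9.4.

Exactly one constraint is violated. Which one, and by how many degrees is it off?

Perpendicular(MT, TF) — off by 8.90°.

N = (0.00, 0.00) ✓; NH at -1.000° ✓; |NH| = 8.600 ✓; ∠NHL = 55.90° ✓; |HL| = 15.90 ✓; ∠(HL, LC) = 90.00° ✓; |LC| = 15.50 ✓; ∠LCE = 131.2° ✓; |CE| = 8.700 ✓; ∠CEM = 36.30° ✓; |EM| = 11.50 ✓; ∠EMT = 108.3° ✓; |MT| = 18.30 ✓; ∠(MT, TF) = 98.90° ✗; |TF| = 9.400 ✓.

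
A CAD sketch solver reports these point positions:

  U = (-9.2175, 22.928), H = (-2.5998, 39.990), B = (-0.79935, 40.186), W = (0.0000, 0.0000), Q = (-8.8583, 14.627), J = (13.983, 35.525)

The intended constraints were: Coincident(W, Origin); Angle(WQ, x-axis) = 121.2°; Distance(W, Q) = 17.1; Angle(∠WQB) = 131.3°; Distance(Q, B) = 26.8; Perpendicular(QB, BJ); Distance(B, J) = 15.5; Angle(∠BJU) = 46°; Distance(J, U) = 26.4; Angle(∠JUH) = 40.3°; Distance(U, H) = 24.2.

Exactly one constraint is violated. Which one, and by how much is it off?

Distance(U, H) = 24.2 — off by 5.90.

W = (0.00, 0.00) ✓; WQ at 121.2° ✓; |WQ| = 17.10 ✓; ∠WQB = 131.3° ✓; |QB| = 26.80 ✓; ∠(QB, BJ) = 90.00° ✓; |BJ| = 15.50 ✓; ∠BJU = 46.00° ✓; |JU| = 26.40 ✓; ∠JUH = 40.30° ✓; |UH| = 18.30 ✗.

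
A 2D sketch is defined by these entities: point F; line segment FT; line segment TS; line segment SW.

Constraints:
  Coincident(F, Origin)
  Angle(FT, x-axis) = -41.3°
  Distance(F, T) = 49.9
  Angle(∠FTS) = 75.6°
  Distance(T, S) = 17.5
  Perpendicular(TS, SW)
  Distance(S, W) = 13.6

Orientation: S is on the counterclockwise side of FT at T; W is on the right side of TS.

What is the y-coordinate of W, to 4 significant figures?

-23.48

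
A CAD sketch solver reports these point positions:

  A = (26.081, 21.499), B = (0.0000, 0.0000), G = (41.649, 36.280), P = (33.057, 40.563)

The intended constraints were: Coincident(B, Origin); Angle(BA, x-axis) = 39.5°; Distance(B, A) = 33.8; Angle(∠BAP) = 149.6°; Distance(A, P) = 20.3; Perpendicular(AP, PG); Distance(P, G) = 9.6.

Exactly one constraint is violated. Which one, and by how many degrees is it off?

Perpendicular(AP, PG) — off by 6.40°.

B = (0.00, 0.00) ✓; BA at 39.50° ✓; |BA| = 33.80 ✓; ∠BAP = 149.6° ✓; |AP| = 20.30 ✓; ∠(AP, PG) = 96.40° ✗; |PG| = 9.600 ✓.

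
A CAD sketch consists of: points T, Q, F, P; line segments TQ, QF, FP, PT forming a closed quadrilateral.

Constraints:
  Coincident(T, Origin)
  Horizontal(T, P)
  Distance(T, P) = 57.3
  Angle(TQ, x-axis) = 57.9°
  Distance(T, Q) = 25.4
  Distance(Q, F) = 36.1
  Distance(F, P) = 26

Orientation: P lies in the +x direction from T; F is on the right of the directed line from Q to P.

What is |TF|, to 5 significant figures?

34.076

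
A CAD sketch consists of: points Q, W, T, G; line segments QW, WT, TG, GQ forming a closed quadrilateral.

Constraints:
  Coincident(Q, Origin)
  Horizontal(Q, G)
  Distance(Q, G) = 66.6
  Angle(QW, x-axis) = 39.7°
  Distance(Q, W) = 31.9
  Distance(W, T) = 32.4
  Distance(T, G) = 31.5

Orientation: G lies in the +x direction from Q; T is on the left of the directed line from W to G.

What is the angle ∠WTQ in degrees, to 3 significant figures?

11.6°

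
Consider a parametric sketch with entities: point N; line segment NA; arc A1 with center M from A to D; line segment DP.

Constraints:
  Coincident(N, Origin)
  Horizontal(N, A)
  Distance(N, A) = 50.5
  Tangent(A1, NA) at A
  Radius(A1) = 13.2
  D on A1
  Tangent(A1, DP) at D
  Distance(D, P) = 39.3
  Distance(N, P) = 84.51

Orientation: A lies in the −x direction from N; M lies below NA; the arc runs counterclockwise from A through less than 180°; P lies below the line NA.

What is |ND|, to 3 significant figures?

64.8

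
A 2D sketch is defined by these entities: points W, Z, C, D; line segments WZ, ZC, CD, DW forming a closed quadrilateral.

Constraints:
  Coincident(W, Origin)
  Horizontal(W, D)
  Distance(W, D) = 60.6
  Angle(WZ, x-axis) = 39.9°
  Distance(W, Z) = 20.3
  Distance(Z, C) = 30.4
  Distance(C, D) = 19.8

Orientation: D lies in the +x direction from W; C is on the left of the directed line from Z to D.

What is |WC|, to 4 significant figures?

47.87

W is at the origin; W and D share the same y with |WD| = 60.6 and D in +x, so D = (60.6, 0). WZ runs at 39.9° with |WZ| = 20.3, so Z = (15.57, 13.02). C is determined by |ZC| = 30.4 and |CD| = 19.8 together: it lies at the intersection of circle(Z, 30.4) and circle(D, 19.8). With |ZD| = 46.87, the foot of the radical line on ZD is 29.11 from Z and the perpendicular offset is √(30.4² − 29.11²) = 8.755. Taking the left-of-ZD solution: C = (45.97, 13.34).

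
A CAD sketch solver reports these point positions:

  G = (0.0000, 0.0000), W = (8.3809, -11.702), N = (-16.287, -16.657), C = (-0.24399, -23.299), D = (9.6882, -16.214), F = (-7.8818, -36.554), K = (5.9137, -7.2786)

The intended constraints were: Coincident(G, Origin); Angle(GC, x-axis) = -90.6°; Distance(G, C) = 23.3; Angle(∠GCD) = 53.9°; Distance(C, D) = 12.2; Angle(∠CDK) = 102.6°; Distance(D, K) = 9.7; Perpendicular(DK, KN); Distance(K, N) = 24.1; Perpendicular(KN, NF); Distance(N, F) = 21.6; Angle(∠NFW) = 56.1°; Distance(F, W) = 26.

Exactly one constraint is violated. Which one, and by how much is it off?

Distance(F, W) = 26 — off by 3.70.

G = (0.00, 0.00) ✓; GC at -90.60° ✓; |GC| = 23.30 ✓; ∠GCD = 53.90° ✓; |CD| = 12.20 ✓; ∠CDK = 102.6° ✓; |DK| = 9.700 ✓; ∠(DK, KN) = 90.00° ✓; |KN| = 24.10 ✓; ∠(KN, NF) = 90.00° ✓; |NF| = 21.60 ✓; ∠NFW = 56.10° ✓; |FW| = 29.70 ✗.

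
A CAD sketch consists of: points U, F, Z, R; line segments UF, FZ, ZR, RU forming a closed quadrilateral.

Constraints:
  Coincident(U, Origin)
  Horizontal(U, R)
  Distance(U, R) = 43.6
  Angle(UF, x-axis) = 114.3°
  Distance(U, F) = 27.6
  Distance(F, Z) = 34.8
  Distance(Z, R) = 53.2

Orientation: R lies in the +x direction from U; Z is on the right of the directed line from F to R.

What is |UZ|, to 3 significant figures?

12.9

Checks: |FZ| = 34.80 ✓; |ZR| = 53.20 ✓.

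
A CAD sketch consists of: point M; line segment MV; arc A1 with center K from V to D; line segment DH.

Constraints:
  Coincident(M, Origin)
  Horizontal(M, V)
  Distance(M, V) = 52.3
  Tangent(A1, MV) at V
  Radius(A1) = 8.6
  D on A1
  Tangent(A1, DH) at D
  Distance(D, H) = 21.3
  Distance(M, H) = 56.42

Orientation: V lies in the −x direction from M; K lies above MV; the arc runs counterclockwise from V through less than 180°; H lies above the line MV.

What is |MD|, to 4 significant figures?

44.92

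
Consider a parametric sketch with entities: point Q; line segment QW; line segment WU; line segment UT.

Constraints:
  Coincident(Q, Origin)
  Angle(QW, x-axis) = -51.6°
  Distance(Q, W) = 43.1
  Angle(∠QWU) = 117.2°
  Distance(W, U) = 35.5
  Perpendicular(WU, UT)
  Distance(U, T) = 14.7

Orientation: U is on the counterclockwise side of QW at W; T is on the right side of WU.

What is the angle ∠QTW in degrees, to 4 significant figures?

21.36°

Q is at the origin; QW runs at -51.6° with length 43.1, so W = 43.1·(cos -51.6°, sin -51.6°) = (26.77, -33.78). ∠QWU = 117.2°, so WU runs at -51.6° + (180° − 117.2°) = 11.20° from the x-axis; with |WU| = 35.5, U = W + 35.5·(cos 11.20°, sin 11.20°) = (61.60, -26.88). WU is perpendicular to UT; with |UT| = 14.7 on the right of WU, T = U + 14.7·(0.1942, -0.9810) = (64.45, -41.30). Then cos ∠QTW = TQ·TW / (|TQ||TW|), giving 21.36°.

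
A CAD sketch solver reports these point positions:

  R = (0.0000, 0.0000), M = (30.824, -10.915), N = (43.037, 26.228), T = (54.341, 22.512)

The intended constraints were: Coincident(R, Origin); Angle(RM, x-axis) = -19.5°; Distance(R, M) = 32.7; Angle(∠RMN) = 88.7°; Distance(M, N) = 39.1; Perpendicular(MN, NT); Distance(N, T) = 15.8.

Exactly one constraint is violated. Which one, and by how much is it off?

Distance(N, T) = 15.8 — off by 3.90.

R = (0.00, 0.00) ✓; RM at -19.50° ✓; |RM| = 32.70 ✓; ∠RMN = 88.70° ✓; |MN| = 39.10 ✓; ∠(MN, NT) = 90.00° ✓; |NT| = 11.90 ✗.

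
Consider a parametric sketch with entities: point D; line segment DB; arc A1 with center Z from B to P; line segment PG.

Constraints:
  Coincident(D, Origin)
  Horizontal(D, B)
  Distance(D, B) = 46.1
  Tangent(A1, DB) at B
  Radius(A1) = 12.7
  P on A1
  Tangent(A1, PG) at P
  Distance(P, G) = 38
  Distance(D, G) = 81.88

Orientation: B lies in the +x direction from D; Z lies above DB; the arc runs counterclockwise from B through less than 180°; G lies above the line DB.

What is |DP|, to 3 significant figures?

59.3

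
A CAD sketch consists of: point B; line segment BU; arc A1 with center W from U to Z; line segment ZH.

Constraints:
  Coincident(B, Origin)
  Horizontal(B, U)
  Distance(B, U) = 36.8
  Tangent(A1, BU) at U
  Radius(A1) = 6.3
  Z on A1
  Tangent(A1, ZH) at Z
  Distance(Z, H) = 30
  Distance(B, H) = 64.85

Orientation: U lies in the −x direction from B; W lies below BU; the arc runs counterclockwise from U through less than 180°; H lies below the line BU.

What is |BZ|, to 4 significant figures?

42.16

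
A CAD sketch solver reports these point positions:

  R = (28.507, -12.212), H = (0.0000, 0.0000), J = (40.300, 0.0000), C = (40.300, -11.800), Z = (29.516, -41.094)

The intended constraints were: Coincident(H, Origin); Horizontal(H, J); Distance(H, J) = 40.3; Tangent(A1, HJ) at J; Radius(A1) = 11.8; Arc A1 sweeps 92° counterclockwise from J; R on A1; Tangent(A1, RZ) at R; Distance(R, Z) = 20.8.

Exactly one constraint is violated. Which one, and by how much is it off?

Distance(R, Z) = 20.8 — off by 8.10.

H = (0.00, 0.00) ✓; H.y = 0.00, J.y = 0.00 ✓; |HJ| = 40.30 ✓; ∠(CJ, JH) = 90.00° ✓; |CJ| = 11.80 ✓; bearing(C→R) − bearing(C→J) = 92.00° ✓; |CR| = 11.80 ✓; ∠(CR, RZ) = 90.00° ✓; |RZ| = 28.90 ✗.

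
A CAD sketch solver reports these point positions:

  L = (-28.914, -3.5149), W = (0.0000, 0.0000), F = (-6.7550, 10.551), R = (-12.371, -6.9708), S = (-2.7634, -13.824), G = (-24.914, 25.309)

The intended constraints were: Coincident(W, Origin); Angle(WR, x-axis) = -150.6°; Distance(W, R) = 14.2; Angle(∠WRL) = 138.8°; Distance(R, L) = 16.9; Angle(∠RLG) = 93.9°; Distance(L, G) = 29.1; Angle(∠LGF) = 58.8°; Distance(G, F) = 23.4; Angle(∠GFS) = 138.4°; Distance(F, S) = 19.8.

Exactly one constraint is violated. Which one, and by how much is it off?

Distance(F, S) = 19.8 — off by 4.90.

W = (0.00, 0.00) ✓; WR at -150.6° ✓; |WR| = 14.20 ✓; ∠WRL = 138.8° ✓; |RL| = 16.90 ✓; ∠RLG = 93.90° ✓; |LG| = 29.10 ✓; ∠LGF = 58.80° ✓; |GF| = 23.40 ✓; ∠GFS = 138.4° ✓; |FS| = 24.70 ✗.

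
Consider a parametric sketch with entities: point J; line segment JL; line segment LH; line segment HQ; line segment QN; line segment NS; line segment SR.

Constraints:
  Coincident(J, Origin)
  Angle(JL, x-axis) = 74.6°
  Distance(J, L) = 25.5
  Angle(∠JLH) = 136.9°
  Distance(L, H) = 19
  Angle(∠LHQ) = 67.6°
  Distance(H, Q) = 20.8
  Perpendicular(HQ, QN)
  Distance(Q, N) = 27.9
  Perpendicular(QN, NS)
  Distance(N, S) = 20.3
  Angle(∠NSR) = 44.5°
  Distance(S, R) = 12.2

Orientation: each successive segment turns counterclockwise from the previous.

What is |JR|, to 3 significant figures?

23.0

QN is perpendicular to NS, so NS runs at 50.1°; with |NS| = 20.3, S = (19.0, 23.1). ∠NSR = 44.5° gives SR at -174° from the x-axis; with |SR| = 12.2, R = (6.88, 21.9). Then |JR| = |R − J| = 23.0.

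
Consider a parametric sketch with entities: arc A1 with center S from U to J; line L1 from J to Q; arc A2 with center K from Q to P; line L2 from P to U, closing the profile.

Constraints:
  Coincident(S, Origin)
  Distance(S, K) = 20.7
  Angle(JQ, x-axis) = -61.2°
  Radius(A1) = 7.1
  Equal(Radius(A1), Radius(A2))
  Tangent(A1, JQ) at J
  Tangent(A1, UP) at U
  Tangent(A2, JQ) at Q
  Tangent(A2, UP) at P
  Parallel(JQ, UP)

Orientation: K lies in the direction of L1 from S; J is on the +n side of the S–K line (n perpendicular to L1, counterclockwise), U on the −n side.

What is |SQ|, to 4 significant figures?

21.88

Tangency of A1 to both parallel lines with radius 7.1 puts J and U at S ± 7.1·n: J = (6.222, 3.420), U = (-6.222, -3.420). Equal radii place Q and P the same way about K: Q = K + 7.1·n = (16.19, -14.72), P = K − 7.1·n = (3.751, -21.56). Then |SQ| = |Q − S| = 21.88.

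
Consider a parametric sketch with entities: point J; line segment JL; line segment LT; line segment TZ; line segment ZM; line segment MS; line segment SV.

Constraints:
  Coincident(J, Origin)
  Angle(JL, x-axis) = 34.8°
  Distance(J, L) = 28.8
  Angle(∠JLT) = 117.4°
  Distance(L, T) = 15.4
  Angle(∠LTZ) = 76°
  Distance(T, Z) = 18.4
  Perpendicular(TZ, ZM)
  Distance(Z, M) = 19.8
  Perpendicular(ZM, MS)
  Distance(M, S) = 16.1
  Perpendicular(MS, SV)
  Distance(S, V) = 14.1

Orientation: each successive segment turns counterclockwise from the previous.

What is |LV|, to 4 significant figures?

9.352

J is at the origin; JL runs at 34.8° with length 28.8, so L = (23.65, 16.44). ∠JLT = 117.4° gives LT at 97.40° from the x-axis; with |LT| = 15.4, T = (21.67, 31.71). ∠LTZ = 76.0° gives TZ at -158.6° from the x-axis; with |TZ| = 18.4, Z = (4.534, 24.99). The perpendicularity gives ZM at right angles to TZ, so ZM runs at -68.60°; with |ZM| = 19.8, M = (11.76, 6.560). ZM is perpendicular to MS, so MS runs at 21.40°; with |MS| = 16.1, S = (26.75, 12.43). MS is perpendicular to SV, so SV runs at 111.4°; with |SV| = 14.1, V = (21.60, 25.56). Then |LV| = |V − L| = 9.352.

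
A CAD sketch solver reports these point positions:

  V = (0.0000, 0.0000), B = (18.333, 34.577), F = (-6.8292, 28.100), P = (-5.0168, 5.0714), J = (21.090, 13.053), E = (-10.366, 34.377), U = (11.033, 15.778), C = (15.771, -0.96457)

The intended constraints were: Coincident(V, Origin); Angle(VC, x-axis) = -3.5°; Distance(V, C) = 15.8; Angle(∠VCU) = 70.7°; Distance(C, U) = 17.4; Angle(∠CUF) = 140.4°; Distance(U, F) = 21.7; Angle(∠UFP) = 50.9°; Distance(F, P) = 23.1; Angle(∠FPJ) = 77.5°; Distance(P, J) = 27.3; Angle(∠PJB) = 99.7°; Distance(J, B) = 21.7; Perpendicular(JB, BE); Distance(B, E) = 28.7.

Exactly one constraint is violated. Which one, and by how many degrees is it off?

Perpendicular(JB, BE) — off by 6.90°.

V = (0.00, 0.00) ✓; VC at -3.500° ✓; |VC| = 15.80 ✓; ∠VCU = 70.70° ✓; |CU| = 17.40 ✓; ∠CUF = 140.4° ✓; |UF| = 21.70 ✓; ∠UFP = 50.90° ✓; |FP| = 23.10 ✓; ∠FPJ = 77.50° ✓; |PJ| = 27.30 ✓; ∠PJB = 99.70° ✓; |JB| = 21.70 ✓; ∠(JB, BE) = 83.10° ✗; |BE| = 28.70 ✓.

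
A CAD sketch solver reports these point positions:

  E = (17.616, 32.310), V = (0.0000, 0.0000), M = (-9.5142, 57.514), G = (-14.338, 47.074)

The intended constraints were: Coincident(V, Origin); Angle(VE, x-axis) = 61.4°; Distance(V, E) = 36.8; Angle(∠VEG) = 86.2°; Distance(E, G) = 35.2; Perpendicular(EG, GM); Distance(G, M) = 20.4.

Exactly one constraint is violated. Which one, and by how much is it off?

Distance(G, M) = 20.4 — off by 8.90.

V = (0.00, 0.00) ✓; VE at 61.40° ✓; |VE| = 36.80 ✓; ∠VEG = 86.20° ✓; |EG| = 35.20 ✓; ∠(EG, GM) = 90.00° ✓; |GM| = 11.50 ✗.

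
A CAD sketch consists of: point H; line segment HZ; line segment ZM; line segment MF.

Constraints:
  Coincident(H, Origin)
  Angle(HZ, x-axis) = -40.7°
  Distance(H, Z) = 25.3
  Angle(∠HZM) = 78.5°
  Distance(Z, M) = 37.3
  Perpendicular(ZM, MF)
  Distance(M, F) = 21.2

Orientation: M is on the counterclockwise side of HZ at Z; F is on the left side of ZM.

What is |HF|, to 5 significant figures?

32.455

∠HZM = 78.5°, so ZM runs at -40.7° + (180° − 78.5°) = 60.800° from the x-axis; with |ZM| = 37.3, M = Z + 37.3·(cos 60.800°, sin 60.800°) = (37.378, 16.062). ZM is perpendicular to MF; with |MF| = 21.2 on the left of ZM, F = M + 21.2·(-0.87292, 0.48786) = (18.872, 26.405). Then |HF| = |F − H| = 32.455.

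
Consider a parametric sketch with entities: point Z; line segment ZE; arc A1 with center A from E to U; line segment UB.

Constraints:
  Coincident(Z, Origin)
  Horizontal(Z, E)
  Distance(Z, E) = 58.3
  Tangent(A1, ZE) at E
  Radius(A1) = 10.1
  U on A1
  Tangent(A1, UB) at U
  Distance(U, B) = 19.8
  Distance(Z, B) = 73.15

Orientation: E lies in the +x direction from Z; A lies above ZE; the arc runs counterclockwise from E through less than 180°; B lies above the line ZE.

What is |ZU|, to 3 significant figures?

69.2

Checks: |AU| = 10.10 ✓; ∠(AU, UB) = 90.00° ✓; |UB| = 19.80 ✓; |ZB| = 73.15 ✓.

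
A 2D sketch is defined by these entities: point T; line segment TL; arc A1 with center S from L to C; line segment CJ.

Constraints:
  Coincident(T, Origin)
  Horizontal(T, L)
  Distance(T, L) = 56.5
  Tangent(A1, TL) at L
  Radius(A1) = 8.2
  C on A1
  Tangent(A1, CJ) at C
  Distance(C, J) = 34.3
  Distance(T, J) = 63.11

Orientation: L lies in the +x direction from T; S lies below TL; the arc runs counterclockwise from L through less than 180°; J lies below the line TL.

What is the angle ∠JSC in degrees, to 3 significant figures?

76.6°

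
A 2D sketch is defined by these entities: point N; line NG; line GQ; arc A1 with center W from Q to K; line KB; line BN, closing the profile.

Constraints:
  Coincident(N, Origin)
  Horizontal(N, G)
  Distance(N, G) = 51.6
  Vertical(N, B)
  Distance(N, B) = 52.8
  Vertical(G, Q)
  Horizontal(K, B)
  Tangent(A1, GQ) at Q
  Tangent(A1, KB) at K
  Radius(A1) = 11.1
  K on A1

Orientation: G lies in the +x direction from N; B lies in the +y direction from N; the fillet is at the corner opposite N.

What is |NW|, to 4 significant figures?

58.13

N is at the origin; NG is horizontal with |NG| = 51.6 and G on the +x side, so G = (51.60, 0.000). NB is vertical with |NB| = 52.8 and B on the +y side, so B = (0.000, 52.80). The virtual corner opposite N is at (51.60, 52.80). Since A1 is tangent to GQ there, WQ ⟂ GQ and tangency of A1 to KB means the radius WK is perpendicular to KB, with radius 11.1, so the center W sits 11.1 in from both sides at W = (40.50, 41.70). Then |NW| = |W − N| = 58.13.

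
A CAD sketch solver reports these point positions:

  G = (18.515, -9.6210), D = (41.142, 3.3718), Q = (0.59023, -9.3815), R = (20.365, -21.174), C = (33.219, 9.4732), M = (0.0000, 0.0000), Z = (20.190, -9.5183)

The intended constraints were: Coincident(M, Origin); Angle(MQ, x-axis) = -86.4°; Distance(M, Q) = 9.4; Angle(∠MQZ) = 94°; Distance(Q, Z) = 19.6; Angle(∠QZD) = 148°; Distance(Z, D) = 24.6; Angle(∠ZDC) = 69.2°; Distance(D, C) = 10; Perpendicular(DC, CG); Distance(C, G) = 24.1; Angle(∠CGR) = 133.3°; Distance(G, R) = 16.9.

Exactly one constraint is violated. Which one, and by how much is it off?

Distance(G, R) = 16.9 — off by 5.20.

M = (0.00, 0.00) ✓; MQ at -86.40° ✓; |MQ| = 9.400 ✓; ∠MQZ = 94.00° ✓; |QZ| = 19.60 ✓; ∠QZD = 148.0° ✓; |ZD| = 24.60 ✓; ∠ZDC = 69.20° ✓; |DC| = 10.00 ✓; ∠(DC, CG) = 90.00° ✓; |CG| = 24.10 ✓; ∠CGR = 133.3° ✓; |GR| = 11.70 ✗.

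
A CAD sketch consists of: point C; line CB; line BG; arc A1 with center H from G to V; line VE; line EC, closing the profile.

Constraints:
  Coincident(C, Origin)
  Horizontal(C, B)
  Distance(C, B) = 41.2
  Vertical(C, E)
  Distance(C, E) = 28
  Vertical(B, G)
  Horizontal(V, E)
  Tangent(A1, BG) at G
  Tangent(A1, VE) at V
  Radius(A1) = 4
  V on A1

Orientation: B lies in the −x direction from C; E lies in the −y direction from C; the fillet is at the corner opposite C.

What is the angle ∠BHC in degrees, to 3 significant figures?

66.6°

CE is vertical with |CE| = 28.0 and E on the −y side, so E = (0.00, -28.0). The virtual corner opposite C is at (-41.2, -28.0). The tangent condition forces HG to be normal to BG and tangency of A1 to VE means the radius HV is perpendicular to VE, with radius 4.0, so the center H sits 4.0 in from both sides at H = (-37.2, -24.0). Then cos ∠BHC = HB·HC / (|HB||HC|), giving 66.6°.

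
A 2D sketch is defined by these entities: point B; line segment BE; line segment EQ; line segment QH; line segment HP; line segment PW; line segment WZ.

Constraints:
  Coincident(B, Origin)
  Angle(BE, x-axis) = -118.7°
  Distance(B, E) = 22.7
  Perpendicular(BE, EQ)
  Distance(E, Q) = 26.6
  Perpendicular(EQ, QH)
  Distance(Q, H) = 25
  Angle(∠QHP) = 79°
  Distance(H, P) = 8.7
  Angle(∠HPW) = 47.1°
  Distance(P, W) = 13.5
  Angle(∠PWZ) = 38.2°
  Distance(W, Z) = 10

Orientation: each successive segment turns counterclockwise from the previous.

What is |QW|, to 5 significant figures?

15.567

B is at the origin; BE runs at -118.7° with length 22.7, so E = (-10.901, -19.911). The perpendicularity gives EQ at right angles to BE, so EQ runs at -28.700°; with |EQ| = 26.6, Q = (12.431, -32.685). EQ ⟂ QH, so QH runs at 61.300°; with |QH| = 25.0, H = (24.437, -10.757). ∠QHP = 79.0° gives HP at 162.30° from the x-axis; with |HP| = 8.7, P = (16.148, -8.1114). ∠HPW = 47.1° gives PW at -64.800° from the x-axis; with |PW| = 13.5, W = (21.896, -20.327). Then |QW| = |W − Q| = 15.567.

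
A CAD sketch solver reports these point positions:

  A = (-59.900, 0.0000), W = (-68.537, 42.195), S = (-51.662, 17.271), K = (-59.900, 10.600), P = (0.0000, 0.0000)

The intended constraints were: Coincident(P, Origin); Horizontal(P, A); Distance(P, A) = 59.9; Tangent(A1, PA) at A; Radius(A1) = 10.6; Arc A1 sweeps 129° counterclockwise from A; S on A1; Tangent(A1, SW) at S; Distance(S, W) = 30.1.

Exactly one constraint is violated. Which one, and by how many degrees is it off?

Tangent(A1, SW) at S — off by 4.90°.

P = (0.00, 0.00) ✓; P.y = 0.00, A.y = 0.00 ✓; |PA| = 59.90 ✓; ∠(KA, AP) = 90.00° ✓; |KA| = 10.60 ✓; bearing(K→S) − bearing(K→A) = 129.0° ✓; |KS| = 10.60 ✓; ∠(KS, SW) = 94.90° ✗; |SW| = 30.10 ✓.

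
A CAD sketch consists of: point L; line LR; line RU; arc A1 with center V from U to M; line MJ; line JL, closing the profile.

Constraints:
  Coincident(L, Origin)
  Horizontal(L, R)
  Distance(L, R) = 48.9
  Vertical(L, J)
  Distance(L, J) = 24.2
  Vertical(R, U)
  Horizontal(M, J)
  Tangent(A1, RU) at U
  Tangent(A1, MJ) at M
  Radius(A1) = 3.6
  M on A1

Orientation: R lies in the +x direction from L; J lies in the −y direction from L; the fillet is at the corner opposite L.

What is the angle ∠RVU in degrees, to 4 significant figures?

80.09°

The virtual corner opposite L is at (48.90, -24.20). The tangent condition forces VU to be normal to RU and tangency of A1 to MJ means the radius VM is perpendicular to MJ, with radius 3.6, so the center V sits 3.6 in from both sides at V = (45.30, -20.60). That places the tangent points at U = (48.90, -20.60) on RU and M = (45.30, -24.20) on MJ. Then cos ∠RVU = VR·VU / (|VR||VU|), giving 80.09°.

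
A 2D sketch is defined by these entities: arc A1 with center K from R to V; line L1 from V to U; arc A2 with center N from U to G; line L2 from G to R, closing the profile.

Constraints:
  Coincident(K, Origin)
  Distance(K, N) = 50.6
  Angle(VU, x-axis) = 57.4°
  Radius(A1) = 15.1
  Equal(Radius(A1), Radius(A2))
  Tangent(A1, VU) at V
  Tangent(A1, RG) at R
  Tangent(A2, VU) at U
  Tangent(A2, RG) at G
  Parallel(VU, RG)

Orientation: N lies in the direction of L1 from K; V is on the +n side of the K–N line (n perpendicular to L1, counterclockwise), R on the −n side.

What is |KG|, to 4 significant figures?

52.81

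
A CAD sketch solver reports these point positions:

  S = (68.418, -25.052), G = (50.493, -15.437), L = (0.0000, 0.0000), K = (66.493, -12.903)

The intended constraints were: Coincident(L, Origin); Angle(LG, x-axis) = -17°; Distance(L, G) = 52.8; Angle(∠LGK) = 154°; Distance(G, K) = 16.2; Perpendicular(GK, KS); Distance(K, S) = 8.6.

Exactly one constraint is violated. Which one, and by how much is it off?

Distance(K, S) = 8.6 — off by 3.70.

L = (0.00, 0.00) ✓; LG at -17.00° ✓; |LG| = 52.80 ✓; ∠LGK = 154.0° ✓; |GK| = 16.20 ✓; ∠(GK, KS) = 90.00° ✓; |KS| = 12.30 ✗.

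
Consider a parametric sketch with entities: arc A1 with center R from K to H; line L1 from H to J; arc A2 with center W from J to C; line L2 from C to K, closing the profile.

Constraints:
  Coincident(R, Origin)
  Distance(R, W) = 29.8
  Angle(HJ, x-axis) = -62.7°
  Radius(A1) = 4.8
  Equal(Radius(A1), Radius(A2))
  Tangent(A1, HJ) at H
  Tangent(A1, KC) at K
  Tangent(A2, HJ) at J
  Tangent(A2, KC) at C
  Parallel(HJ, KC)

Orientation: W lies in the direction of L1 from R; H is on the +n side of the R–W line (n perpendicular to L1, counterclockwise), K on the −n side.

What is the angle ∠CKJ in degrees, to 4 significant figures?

17.86°

The slot axis is L1's direction at -62.7°, so u = (cos -62.7°, sin -62.7°) = (0.4586, -0.8886) and n = (−sin -62.7°, cos -62.7°) = (0.8886, 0.4586). R is at the origin and W lies 29.8 along u from R, so W = 29.8·u = (13.67, -26.48). Tangency of A1 to both parallel lines with radius 4.8 puts H and K at R ± 4.8·n: H = (4.265, 2.202), K = (-4.265, -2.202). Equal radii place J and C the same way about W: J = W + 4.8·n = (17.93, -24.28), C = W − 4.8·n = (9.402, -28.68). Then cos ∠CKJ = KC·KJ / (|KC||KJ|), giving 17.86°.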